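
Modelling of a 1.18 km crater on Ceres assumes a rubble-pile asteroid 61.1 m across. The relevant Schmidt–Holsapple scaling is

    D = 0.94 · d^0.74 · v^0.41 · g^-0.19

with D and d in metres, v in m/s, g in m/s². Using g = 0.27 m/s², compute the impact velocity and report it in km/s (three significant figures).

Rearranging for v: v = [D / (0.94 · 61.1^0.74 · 0.27^-0.19)]^(1/0.41).
D = 1180 m.
61.1^0.74 = 20.97
0.27^-0.19 = 1.282
Denominator = 0.94 × 20.97 × 1.282 = 25.27
D / 25.27 = 1180 / 25.27 = 46.70
v = 46.70^(1/0.41) = 46.70^2.439 = 11789 m/s

v ≈ 11.8 km/s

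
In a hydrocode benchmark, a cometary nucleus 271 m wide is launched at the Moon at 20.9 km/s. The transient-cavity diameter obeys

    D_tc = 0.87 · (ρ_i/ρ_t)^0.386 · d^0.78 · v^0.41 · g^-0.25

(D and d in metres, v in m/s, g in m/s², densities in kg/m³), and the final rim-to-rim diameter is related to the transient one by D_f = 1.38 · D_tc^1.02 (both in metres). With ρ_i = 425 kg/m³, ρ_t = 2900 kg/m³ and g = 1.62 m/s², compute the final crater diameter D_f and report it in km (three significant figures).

D_f ≈ 2.75 km

v = 20900 m/s.
(ρ_i/ρ_t)^0.386 = (425/2900)^0.386 = 0.4765
d^0.78 = 271^0.78 = 79.02
v^0.41 = 20900^0.41 = 59.06
g^-0.25 = 1.62^-0.25 = 0.8864
D_tc = 0.87 × 0.4765 × 79.02 × 59.06 × 0.8864 = 1715 m
D_f = 1.38 × (1715)^1.02 = 2747 m
     = 2.747 km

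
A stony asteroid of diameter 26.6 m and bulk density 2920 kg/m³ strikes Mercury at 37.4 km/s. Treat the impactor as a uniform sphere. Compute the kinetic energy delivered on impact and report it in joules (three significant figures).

E ≈ 2.01 × 10^16 J

v = 37400 m/s.
Mass m = (π/6) ρ d³ = (π/6) × 2920 × (26.6)³ = 2.878 × 10^7 kg
E = ½ m v² = 0.5 × 2.878 × 10^7 × (37400)² = 2.013 × 10^16 J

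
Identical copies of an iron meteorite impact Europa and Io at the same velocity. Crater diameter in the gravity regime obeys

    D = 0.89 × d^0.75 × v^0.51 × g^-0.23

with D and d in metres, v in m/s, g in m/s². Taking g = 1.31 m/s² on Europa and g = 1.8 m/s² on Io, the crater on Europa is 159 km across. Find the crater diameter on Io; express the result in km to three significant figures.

All impactor-dependent factors cancel in the ratio, leaving D_Io/D_Europa = (g_Io/g_Europa)^-0.23.
(1.8/1.31)^-0.23 = 1.374^-0.23 = 0.9295
D_Io = 0.9295 × 159 km = 148 km

D ≈ 148 km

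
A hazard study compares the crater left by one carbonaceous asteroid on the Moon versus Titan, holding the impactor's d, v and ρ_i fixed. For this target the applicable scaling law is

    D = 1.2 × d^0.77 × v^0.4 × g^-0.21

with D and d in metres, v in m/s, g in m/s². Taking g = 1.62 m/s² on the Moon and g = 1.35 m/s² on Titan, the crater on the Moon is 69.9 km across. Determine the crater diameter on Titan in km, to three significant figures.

All impactor-dependent factors cancel in the ratio, leaving D_Titan/D_Moon = (g_Titan/g_Moon)^-0.21.
(1.35/1.62)^-0.21 = 0.8333^-0.21 = 1.039
D_Titan = 1.039 × 69.9 km = 72.6 km

D ≈ 72.6 km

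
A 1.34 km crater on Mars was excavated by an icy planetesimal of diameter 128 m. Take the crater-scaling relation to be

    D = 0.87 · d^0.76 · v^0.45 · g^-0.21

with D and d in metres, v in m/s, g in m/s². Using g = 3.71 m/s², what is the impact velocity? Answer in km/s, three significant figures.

Rearranging for v: v = [D / (0.87 · 128^0.76 · 3.71^-0.21)]^(1/0.45).
D = 1340 m.
128^0.76 = 39.95
3.71^-0.21 = 0.7593
Denominator = 0.87 × 39.95 × 0.7593 = 26.39
D / 26.39 = 1340 / 26.39 = 50.78
v = 50.78^(1/0.45) = 50.78^2.2222 = 6171 m/s

v ≈ 6.17 km/s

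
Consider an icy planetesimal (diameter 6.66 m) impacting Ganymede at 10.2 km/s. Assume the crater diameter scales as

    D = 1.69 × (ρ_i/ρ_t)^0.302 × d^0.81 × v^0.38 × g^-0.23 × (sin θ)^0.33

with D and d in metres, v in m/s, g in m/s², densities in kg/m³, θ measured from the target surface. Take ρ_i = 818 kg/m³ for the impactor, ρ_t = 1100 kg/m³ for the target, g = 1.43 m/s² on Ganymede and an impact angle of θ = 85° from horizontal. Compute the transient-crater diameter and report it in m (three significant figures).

In SI units: v = 10200 m/s.
(ρ_i/ρ_t)^0.302 = (818/1100)^0.302 = 0.9144
d^0.81 = 6.66^0.81 = 4.645
v^0.38 = 10200^0.38 = 33.36
g^-0.23 = 1.43^-0.23 = 0.9210
(sin 85°)^0.33 = 0.9962^0.33 = 0.9987
D = 1.69 × 0.9144 × 4.645 × 33.36 × 0.9210 × 0.9987 = 220.3 m

D ≈ 220 m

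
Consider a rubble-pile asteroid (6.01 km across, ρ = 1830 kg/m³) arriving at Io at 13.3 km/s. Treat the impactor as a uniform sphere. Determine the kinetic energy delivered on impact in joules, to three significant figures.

E ≈ 1.84 × 10^22 J

d = 6010 m; v = 13300 m/s.
Mass m = (π/6) ρ d³ = (π/6) × 1830 × (6010)³ = 2.080 × 10^14 kg
E = ½ m v² = 0.5 × 2.080 × 10^14 × (13300)² = 1.840 × 10^22 J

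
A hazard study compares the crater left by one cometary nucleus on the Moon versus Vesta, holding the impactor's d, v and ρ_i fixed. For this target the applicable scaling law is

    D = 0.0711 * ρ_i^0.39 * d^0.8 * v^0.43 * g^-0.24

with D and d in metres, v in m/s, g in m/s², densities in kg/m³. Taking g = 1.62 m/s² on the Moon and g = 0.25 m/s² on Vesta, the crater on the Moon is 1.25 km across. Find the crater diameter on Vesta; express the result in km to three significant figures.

D ≈ 1.96 km

All impactor-dependent factors cancel in the ratio, leaving D_Vesta/D_Moon = (g_Vesta/g_Moon)^-0.24.
(0.25/1.62)^-0.24 = 0.1543^-0.24 = 1.566
D_Vesta = 1.566 × 1.25 km = 1.96 km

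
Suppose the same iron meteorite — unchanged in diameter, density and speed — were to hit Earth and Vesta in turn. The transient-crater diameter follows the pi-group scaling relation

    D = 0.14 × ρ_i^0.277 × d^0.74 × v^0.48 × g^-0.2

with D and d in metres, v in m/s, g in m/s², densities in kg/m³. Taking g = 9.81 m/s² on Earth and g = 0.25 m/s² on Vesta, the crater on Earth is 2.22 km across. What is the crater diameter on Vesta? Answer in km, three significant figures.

All impactor-dependent factors cancel in the ratio, leaving D_Vesta/D_Earth = (g_Vesta/g_Earth)^-0.2.
(0.25/9.81)^-0.2 = 0.02548^-0.2 = 2.083
D_Vesta = 2.083 × 2.22 km = 4.62 km

D ≈ 4.62 km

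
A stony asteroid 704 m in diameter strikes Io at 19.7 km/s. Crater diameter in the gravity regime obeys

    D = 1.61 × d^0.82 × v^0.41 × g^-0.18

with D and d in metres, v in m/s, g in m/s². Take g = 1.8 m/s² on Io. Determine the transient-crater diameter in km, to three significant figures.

D ≈ 18.1 km

In SI units: v = 19700 m/s.
d^0.82 = 704^0.82 = 216.3
v^0.41 = 19700^0.41 = 57.64
g^-0.18 = 1.8^-0.18 = 0.8996
D = 1.61 × 216.3 × 57.64 × 0.8996 = 18057 m
   = 18.06 km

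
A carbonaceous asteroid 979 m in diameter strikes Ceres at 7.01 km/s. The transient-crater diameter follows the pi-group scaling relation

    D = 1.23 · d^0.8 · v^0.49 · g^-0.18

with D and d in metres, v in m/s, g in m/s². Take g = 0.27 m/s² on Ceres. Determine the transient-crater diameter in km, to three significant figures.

In SI units: v = 7010 m/s.
d^0.8 = 979^0.8 = 247.0
v^0.49 = 7010^0.49 = 76.63
g^-0.18 = 0.27^-0.18 = 1.266
D = 1.23 × 247.0 × 76.63 × 1.266 = 29474 m
   = 29.47 km

D ≈ 29.5 km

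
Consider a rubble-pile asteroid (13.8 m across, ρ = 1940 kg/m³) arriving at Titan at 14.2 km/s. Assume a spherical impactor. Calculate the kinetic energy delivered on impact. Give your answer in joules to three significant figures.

E ≈ 2.69 × 10^14 J

v = 14200 m/s.
Mass m = (π/6) ρ d³ = (π/6) × 1940 × (13.8)³ = 2.670 × 10^6 kg
E = ½ m v² = 0.5 × 2.670 × 10^6 × (14200)² = 2.692 × 10^14 J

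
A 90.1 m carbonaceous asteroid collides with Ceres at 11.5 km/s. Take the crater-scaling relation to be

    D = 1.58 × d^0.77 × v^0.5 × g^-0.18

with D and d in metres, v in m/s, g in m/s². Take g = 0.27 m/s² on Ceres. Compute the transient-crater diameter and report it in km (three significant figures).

D ≈ 6.86 km

In SI units: v = 11500 m/s.
d^0.77 = 90.1^0.77 = 32.00
v^0.5 = 11500^0.5 = 107.2
g^-0.18 = 0.27^-0.18 = 1.266
D = 1.58 × 32.00 × 107.2 × 1.266 = 6862 m
   = 6.862 km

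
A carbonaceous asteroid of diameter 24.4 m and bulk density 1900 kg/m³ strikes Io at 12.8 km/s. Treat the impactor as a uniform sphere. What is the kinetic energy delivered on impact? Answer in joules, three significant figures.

E ≈ 1.18 × 10^15 J

v = 12800 m/s.
Mass m = (π/6) ρ d³ = (π/6) × 1900 × (24.4)³ = 1.445 × 10^7 kg
E = ½ m v² = 0.5 × 1.445 × 10^7 × (12800)² = 1.184 × 10^15 J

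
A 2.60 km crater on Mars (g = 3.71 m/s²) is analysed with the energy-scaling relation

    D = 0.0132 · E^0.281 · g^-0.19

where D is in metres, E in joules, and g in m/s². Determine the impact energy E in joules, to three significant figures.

E ≈ 1.68 × 10^19 J

Rearranging: E = [D / (0.0132 · g^-0.19)]^(1/0.281).
D = 2600 m.
g^-0.19 = 3.71^-0.19 = 0.7795
D / (0.0132 × 0.7795) = 2600 / (0.01029) = 2.527 × 10^5
E = (2.527 × 10^5)^3.5587 = 1.684 × 10^19 J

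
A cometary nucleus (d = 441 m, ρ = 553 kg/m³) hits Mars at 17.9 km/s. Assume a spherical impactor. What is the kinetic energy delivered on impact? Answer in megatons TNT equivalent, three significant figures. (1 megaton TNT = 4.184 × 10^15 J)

E ≈ 951 Mt TNT

v = 17900 m/s.
Mass m = (π/6) ρ d³ = (π/6) × 553 × (441)³ = 2.483 × 10^10 kg
E = ½ m v² = 0.5 × 2.483 × 10^10 × (17900)² = 3.978 × 10^18 J
   = 3.978 × 10^18 / 4.184×10^15 = 950.8 Mt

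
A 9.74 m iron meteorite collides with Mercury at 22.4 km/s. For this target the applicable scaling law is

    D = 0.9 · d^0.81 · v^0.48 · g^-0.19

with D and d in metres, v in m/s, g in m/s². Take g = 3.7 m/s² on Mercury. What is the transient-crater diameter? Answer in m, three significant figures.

In SI units: v = 22400 m/s.
d^0.81 = 9.74^0.81 = 6.320
v^0.48 = 22400^0.48 = 122.5
g^-0.19 = 3.7^-0.19 = 0.7799
D = 0.9 × 6.320 × 122.5 × 0.7799 = 543.4 m

D ≈ 543 m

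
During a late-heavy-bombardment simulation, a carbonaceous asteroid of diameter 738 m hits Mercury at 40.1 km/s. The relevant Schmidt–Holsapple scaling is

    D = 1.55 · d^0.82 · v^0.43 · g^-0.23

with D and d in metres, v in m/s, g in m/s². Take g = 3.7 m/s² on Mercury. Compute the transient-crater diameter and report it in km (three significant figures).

D ≈ 24.6 km

In SI units: v = 40100 m/s.
d^0.82 = 738^0.82 = 224.8
v^0.43 = 40100^0.43 = 95.36
g^-0.23 = 3.7^-0.23 = 0.7401
D = 1.55 × 224.8 × 95.36 × 0.7401 = 24591 m
   = 24.59 km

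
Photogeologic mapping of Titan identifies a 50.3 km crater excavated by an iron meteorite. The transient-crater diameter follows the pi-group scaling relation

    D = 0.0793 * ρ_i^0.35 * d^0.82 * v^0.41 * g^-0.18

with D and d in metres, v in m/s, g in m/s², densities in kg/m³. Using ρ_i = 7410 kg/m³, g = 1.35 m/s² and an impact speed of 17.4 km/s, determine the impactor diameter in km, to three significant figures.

Rearranging for d: d = [D / (0.0793 · 7410^0.35 · 17400^0.41 · 1.35^-0.18)]^(1/0.82).
D = 50300 m.
7410^0.35 = 22.62
17400^0.41 = 54.78
1.35^-0.18 = 0.9474
Denominator = 0.0793 × 22.62 × 54.78 × 0.9474 = 93.09
D / 93.09 = 50300 / 93.09 = 540.3
d = 540.3^(1/0.82) = 540.3^1.2195 = 2150 m

d ≈ 2.15 km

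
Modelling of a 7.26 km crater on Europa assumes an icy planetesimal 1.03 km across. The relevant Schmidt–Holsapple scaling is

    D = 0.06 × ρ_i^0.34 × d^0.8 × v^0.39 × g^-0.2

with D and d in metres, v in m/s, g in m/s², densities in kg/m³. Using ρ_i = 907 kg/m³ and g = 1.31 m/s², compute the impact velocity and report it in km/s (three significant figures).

Rearranging for v: v = [D / (0.06 · 907^0.34 · 1030^0.8 · 1.31^-0.2)]^(1/0.39).
D = 7260 m.
907^0.34 = 10.13
1030^0.8 = 257.2
1.31^-0.2 = 0.9474
Denominator = 0.06 × 10.13 × 257.2 × 0.9474 = 148.1
D / 148.1 = 7260 / 148.1 = 49.02
v = 49.02^(1/0.39) = 49.02^2.5641 = 21592 m/s

v ≈ 21.6 km/s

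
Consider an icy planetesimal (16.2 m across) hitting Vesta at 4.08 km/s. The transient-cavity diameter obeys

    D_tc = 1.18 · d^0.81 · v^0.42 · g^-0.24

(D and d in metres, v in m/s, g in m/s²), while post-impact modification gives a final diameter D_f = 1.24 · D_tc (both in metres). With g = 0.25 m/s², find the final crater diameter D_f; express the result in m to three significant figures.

v = 4080 m/s.
d^0.81 = 16.2^0.81 = 9.543
v^0.42 = 4080^0.42 = 32.85
g^-0.24 = 0.25^-0.24 = 1.395
D_tc = 1.18 × 9.543 × 32.85 × 1.395 = 516.0 m
D_f = 1.24 × 516.0 = 639.8 m

D_f ≈ 640 m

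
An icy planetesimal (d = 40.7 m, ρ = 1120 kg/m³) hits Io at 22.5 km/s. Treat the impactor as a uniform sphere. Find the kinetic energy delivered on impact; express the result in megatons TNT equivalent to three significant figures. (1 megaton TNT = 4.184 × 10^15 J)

v = 22500 m/s.
Mass m = (π/6) ρ d³ = (π/6) × 1120 × (40.7)³ = 3.954 × 10^7 kg
E = ½ m v² = 0.5 × 3.954 × 10^7 × (22500)² = 1.001 × 10^16 J
   = 1.001 × 10^16 / 4.184×10^15 = 2.392 Mt

E ≈ 2.39 Mt TNT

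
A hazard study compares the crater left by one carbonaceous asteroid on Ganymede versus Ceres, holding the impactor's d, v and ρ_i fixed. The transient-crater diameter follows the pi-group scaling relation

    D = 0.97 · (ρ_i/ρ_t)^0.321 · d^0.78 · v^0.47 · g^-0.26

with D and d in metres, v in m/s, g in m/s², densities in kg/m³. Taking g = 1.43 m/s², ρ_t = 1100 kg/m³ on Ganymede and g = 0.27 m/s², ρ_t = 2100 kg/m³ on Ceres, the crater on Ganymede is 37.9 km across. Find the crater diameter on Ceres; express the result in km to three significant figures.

D ≈ 47.5 km

The impactor-only factors (d, v, ρ_i) cancel in the ratio, leaving D_Ceres/D_Ganymede = (g_Ceres/g_Ganymede)^-0.26 · (ρ_t,Ganymede/ρ_t,Ceres)^0.321.
(0.27/1.43)^-0.26 = 0.1888^-0.26 = 1.543
(1100/2100)^0.321 = 0.5238^0.321 = 0.8126
Ratio = 1.543 × 0.8126 = 1.254
D_Ceres = 1.254 × 37.9 km = 47.5 km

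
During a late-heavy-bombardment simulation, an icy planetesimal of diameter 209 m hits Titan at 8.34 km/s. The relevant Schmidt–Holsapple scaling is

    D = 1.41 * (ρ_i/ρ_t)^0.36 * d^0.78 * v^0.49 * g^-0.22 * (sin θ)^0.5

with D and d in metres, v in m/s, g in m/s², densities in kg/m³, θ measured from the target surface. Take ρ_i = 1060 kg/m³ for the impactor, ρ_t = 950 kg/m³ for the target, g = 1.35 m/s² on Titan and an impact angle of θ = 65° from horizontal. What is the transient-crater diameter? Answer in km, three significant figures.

In SI units: v = 8340 m/s.
(ρ_i/ρ_t)^0.36 = (1060/950)^0.36 = 1.040
d^0.78 = 209^0.78 = 64.52
v^0.49 = 8340^0.49 = 83.44
g^-0.22 = 1.35^-0.22 = 0.9361
(sin 65°)^0.5 = 0.9063^0.5 = 0.9520
D = 1.41 × 1.040 × 64.52 × 83.44 × 0.9361 × 0.9520 = 7035 m
   = 7.035 km

D ≈ 7.04 km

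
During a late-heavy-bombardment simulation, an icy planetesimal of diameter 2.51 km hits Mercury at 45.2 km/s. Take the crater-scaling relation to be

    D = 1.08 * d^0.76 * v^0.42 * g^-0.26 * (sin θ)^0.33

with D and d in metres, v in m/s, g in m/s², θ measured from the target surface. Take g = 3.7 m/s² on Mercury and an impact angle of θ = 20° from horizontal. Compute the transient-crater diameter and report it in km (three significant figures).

In SI units: d = 2510 m, v = 45200 m/s.
d^0.76 = 2510^0.76 = 383.5
v^0.42 = 45200^0.42 = 90.19
g^-0.26 = 3.7^-0.26 = 0.7117
(sin 20°)^0.33 = 0.3420^0.33 = 0.7018
D = 1.08 × 383.5 × 90.19 × 0.7117 × 0.7018 = 18658 m
   = 18.66 km

D ≈ 18.7 km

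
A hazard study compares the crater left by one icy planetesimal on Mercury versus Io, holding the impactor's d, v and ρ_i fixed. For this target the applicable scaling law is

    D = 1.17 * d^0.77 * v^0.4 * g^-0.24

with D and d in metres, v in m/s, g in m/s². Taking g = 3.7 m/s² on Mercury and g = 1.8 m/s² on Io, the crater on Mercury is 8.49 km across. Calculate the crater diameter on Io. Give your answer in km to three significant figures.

D ≈ 10.1 km

All impactor-dependent factors cancel in the ratio, leaving D_Io/D_Mercury = (g_Io/g_Mercury)^-0.24.
(1.8/3.7)^-0.24 = 0.4865^-0.24 = 1.189
D_Io = 1.189 × 8.49 km = 10.1 km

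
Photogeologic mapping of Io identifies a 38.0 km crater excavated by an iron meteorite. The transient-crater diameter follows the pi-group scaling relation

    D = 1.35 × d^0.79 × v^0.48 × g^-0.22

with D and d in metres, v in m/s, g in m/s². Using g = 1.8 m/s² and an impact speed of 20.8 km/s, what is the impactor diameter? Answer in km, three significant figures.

Rearranging for d: d = [D / (1.35 · 20800^0.48 · 1.8^-0.22)]^(1/0.79).
D = 38000 m.
20800^0.48 = 118.2
1.8^-0.22 = 0.8787
Denominator = 1.35 × 118.2 × 0.8787 = 140.2
D / 140.2 = 38000 / 140.2 = 271.0
d = 271.0^(1/0.79) = 271.0^1.2658 = 1201 m

d ≈ 1.20 km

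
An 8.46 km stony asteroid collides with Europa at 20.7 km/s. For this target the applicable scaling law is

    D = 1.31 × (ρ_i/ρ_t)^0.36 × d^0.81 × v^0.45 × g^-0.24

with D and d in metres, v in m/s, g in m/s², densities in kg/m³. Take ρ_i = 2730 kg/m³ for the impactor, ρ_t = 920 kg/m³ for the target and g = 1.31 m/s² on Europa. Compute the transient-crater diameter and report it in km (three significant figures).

In SI units: d = 8460 m, v = 20700 m/s.
(ρ_i/ρ_t)^0.36 = (2730/920)^0.36 = 1.479
d^0.81 = 8460^0.81 = 1518
v^0.45 = 20700^0.45 = 87.54
g^-0.24 = 1.31^-0.24 = 0.9372
D = 1.31 × 1.479 × 1518 × 87.54 × 0.9372 = 2.413 × 10^5 m
   = 241.3 km

D ≈ 241 km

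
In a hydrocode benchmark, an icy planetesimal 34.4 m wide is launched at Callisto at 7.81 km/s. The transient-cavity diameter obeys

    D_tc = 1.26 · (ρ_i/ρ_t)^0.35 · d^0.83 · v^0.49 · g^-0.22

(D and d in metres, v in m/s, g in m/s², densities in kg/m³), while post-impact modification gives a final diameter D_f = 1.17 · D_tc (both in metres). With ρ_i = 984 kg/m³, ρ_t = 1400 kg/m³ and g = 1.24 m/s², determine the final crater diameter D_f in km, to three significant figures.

D_f ≈ 1.89 km

v = 7810 m/s.
(ρ_i/ρ_t)^0.35 = (984/1400)^0.35 = 0.8839
d^0.83 = 34.4^0.83 = 18.85
v^0.49 = 7810^0.49 = 80.80
g^-0.22 = 1.24^-0.22 = 0.9538
D_tc = 1.26 × 0.8839 × 18.85 × 80.80 × 0.9538 = 1618 m
D_f = 1.17 × 1618 = 1893 m
     = 1.893 km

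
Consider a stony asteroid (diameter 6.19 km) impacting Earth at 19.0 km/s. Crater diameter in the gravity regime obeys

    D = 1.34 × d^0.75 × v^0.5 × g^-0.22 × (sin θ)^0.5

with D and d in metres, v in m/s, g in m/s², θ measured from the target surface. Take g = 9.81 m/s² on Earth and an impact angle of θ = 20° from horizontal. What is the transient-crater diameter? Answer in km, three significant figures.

In SI units: d = 6190 m, v = 19000 m/s.
d^0.75 = 6190^0.75 = 697.9
v^0.5 = 19000^0.5 = 137.8
g^-0.22 = 9.81^-0.22 = 0.6051
(sin 20°)^0.5 = 0.3420^0.5 = 0.5848
D = 1.34 × 697.9 × 137.8 × 0.6051 × 0.5848 = 45602 m
   = 45.60 km

D ≈ 45.6 km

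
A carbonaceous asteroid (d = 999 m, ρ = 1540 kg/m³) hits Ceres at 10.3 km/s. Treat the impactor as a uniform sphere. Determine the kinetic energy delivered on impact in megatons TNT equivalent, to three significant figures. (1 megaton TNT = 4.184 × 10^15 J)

E ≈ 10200 Mt TNT

v = 10300 m/s.
Mass m = (π/6) ρ d³ = (π/6) × 1540 × (999)³ = 8.039 × 10^11 kg
E = ½ m v² = 0.5 × 8.039 × 10^11 × (10300)² = 4.264 × 10^19 J
   = 4.264 × 10^19 / 4.184×10^15 = 10191 Mt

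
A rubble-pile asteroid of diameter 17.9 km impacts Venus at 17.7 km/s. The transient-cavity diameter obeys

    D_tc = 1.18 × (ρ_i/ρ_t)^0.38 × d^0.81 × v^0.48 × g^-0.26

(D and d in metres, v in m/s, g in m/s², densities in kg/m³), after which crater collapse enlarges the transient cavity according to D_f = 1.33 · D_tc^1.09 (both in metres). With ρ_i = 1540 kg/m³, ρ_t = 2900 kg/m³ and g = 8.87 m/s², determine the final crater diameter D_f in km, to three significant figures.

In SI: d = 17900 m, v = 17700 m/s.
(ρ_i/ρ_t)^0.38 = (1540/2900)^0.38 = 0.7862
d^0.81 = 17900^0.81 = 2785
v^0.48 = 17700^0.48 = 109.4
g^-0.26 = 8.87^-0.26 = 0.5669
D_tc = 1.18 × 0.7862 × 2785 × 109.4 × 0.5669 = 1.602 × 10^5 m
D_f = 1.33 × (1.602 × 10^5)^1.09 = 6.265 × 10^5 m
     = 626.5 km

D_f ≈ 627 km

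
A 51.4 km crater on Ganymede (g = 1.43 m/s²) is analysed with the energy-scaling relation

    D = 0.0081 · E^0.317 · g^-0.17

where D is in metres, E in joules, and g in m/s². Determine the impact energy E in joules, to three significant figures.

E ≈ 3.49 × 10^21 J

Rearranging: E = [D / (0.0081 · g^-0.17)]^(1/0.317).
D = 51400 m.
g^-0.17 = 1.43^-0.17 = 0.9410
D / (0.0081 × 0.9410) = 51400 / (7.622 × 10^-3) = 6.744 × 10^6
E = (6.744 × 10^6)^3.1546 = 3.487 × 10^21 J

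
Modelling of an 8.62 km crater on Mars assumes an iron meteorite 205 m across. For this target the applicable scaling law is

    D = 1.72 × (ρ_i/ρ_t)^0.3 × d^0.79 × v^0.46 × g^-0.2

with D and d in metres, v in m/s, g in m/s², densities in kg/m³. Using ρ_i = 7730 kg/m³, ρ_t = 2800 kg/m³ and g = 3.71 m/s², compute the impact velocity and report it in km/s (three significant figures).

v ≈ 10.8 km/s

Rearranging for v: v = [D / (1.72 · (7730/2800)^0.3 · 205^0.79 · 3.71^-0.2)]^(1/0.46).
D = 8620 m.
(7730/2800)^0.3 = 1.356
205^0.79 = 67.03
3.71^-0.2 = 0.7694
Denominator = 1.72 × 1.356 × 67.03 × 0.7694 = 120.3
D / 120.3 = 8620 / 120.3 = 71.65
v = 71.65^(1/0.46) = 71.65^2.1739 = 10791 m/s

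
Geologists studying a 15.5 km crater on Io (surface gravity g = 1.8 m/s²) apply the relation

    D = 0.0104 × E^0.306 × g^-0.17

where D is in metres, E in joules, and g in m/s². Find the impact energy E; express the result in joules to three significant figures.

Rearranging: E = [D / (0.0104 · g^-0.17)]^(1/0.306).
D = 15500 m.
g^-0.17 = 1.8^-0.17 = 0.9049
D / (0.0104 × 0.9049) = 15500 / (9.411 × 10^-3) = 1.647 × 10^6
E = (1.647 × 10^6)^3.268 = 2.071 × 10^20 J

E ≈ 2.07 × 10^20 J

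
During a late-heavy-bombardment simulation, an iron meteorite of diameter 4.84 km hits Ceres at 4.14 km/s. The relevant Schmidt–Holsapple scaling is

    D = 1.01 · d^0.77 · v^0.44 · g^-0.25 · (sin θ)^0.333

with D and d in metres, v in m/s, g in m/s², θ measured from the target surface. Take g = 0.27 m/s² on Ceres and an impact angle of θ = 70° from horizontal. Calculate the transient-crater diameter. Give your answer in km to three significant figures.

D ≈ 36.8 km

In SI units: d = 4840 m, v = 4140 m/s.
d^0.77 = 4840^0.77 = 687.6
v^0.44 = 4140^0.44 = 39.04
g^-0.25 = 0.27^-0.25 = 1.387
(sin 70°)^0.333 = 0.9397^0.333 = 0.9795
D = 1.01 × 687.6 × 39.04 × 1.387 × 0.9795 = 36834 m
   = 36.83 km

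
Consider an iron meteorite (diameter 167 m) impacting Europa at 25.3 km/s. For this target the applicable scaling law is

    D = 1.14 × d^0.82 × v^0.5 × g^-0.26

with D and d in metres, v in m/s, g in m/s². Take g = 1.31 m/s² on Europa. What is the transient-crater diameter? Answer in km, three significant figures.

In SI units: v = 25300 m/s.
d^0.82 = 167^0.82 = 66.47
v^0.5 = 25300^0.5 = 159.1
g^-0.26 = 1.31^-0.26 = 0.9322
D = 1.14 × 66.47 × 159.1 × 0.9322 = 11239 m
   = 11.24 km

D ≈ 11.2 km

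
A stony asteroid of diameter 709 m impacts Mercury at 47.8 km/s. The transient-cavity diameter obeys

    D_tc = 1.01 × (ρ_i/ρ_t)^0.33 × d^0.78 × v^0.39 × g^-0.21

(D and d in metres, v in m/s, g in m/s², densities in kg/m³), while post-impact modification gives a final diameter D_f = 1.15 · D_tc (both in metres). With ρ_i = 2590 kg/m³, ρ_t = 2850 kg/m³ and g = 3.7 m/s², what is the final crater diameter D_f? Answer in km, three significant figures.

v = 47800 m/s.
(ρ_i/ρ_t)^0.33 = (2590/2850)^0.33 = 0.9689
d^0.78 = 709^0.78 = 167.3
v^0.39 = 47800^0.39 = 66.83
g^-0.21 = 3.7^-0.21 = 0.7598
D_tc = 1.01 × 0.9689 × 167.3 × 66.83 × 0.7598 = 8313 m
D_f = 1.15 × 8313 = 9560 m
     = 9.560 km

D_f ≈ 9.56 km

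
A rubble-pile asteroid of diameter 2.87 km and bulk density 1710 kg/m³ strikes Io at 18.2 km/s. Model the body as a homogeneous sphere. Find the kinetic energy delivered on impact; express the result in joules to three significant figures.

E ≈ 3.51 × 10^21 J

d = 2870 m; v = 18200 m/s.
Mass m = (π/6) ρ d³ = (π/6) × 1710 × (2870)³ = 2.117 × 10^13 kg
E = ½ m v² = 0.5 × 2.117 × 10^13 × (18200)² = 3.506 × 10^21 J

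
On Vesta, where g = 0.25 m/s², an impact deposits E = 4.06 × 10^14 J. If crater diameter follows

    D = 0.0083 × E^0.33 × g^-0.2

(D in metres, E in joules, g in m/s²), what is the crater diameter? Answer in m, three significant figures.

E^0.33 = (4.06 × 10^14)^0.33 = 6.619 × 10^4
g^-0.2 = 0.25^-0.2 = 1.320
D = 0.0083 × 6.619 × 10^4 × 1.320 = 725.2 m

D ≈ 725 m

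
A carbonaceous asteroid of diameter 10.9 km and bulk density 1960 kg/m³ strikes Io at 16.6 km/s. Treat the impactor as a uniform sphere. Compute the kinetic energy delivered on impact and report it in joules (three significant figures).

E ≈ 1.83 × 10^23 J

d = 10900 m; v = 16600 m/s.
Mass m = (π/6) ρ d³ = (π/6) × 1960 × (10900)³ = 1.329 × 10^15 kg
E = ½ m v² = 0.5 × 1.329 × 10^15 × (16600)² = 1.831 × 10^23 J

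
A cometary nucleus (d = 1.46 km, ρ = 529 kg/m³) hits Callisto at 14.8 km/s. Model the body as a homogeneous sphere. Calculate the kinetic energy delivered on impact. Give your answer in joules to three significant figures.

d = 1460 m; v = 14800 m/s.
Mass m = (π/6) ρ d³ = (π/6) × 529 × (1460)³ = 8.620 × 10^11 kg
E = ½ m v² = 0.5 × 8.620 × 10^11 × (14800)² = 9.441 × 10^19 J

E ≈ 9.44 × 10^19 J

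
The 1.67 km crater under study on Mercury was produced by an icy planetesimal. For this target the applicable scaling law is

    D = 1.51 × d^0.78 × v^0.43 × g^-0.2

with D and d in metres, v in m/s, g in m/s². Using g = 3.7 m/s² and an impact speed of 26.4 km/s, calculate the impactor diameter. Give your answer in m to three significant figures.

Rearranging for d: d = [D / (1.51 · 26400^0.43 · 3.7^-0.2)]^(1/0.78).
D = 1670 m.
26400^0.43 = 79.67
3.7^-0.2 = 0.7698
Denominator = 1.51 × 79.67 × 0.7698 = 92.61
D / 92.61 = 1670 / 92.61 = 18.03
d = 18.03^(1/0.78) = 18.03^1.2821 = 40.77 m

d ≈ 40.8 m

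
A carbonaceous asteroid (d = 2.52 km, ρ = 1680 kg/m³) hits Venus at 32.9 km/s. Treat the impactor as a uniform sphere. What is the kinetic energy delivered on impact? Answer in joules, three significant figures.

E ≈ 7.62 × 10^21 J

d = 2520 m; v = 32900 m/s.
Mass m = (π/6) ρ d³ = (π/6) × 1680 × (2520)³ = 1.408 × 10^13 kg
E = ½ m v² = 0.5 × 1.408 × 10^13 × (32900)² = 7.620 × 10^21 J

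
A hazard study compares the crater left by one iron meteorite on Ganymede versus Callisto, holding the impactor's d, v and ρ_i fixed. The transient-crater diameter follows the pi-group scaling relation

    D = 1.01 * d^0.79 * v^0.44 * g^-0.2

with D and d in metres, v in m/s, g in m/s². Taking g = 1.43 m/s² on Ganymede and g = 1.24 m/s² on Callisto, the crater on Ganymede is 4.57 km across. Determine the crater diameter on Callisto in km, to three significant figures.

D ≈ 4.70 km

All impactor-dependent factors cancel in the ratio, leaving D_Callisto/D_Ganymede = (g_Callisto/g_Ganymede)^-0.2.
(1.24/1.43)^-0.2 = 0.8671^-0.2 = 1.029
D_Callisto = 1.029 × 4.57 km = 4.70 km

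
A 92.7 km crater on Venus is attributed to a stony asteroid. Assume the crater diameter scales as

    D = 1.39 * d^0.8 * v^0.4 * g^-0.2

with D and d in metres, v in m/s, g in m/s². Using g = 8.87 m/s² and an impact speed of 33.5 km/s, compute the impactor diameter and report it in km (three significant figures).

d ≈ 10.1 km

Rearranging for d: d = [D / (1.39 · 33500^0.4 · 8.87^-0.2)]^(1/0.8).
D = 92700 m.
33500^0.4 = 64.57
8.87^-0.2 = 0.6463
Denominator = 1.39 × 64.57 × 0.6463 = 58.01
D / 58.01 = 92700 / 58.01 = 1598
d = 1598^(1/0.8) = 1598^1.25 = 10103 m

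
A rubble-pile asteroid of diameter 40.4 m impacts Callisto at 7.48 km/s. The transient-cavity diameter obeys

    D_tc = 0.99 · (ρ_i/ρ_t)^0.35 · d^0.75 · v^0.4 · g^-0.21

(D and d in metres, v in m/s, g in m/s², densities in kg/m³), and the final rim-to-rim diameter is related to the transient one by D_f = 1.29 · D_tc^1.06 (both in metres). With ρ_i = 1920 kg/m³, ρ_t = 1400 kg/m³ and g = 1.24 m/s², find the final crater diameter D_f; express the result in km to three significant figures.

D_f ≈ 1.14 km

v = 7480 m/s.
(ρ_i/ρ_t)^0.35 = (1920/1400)^0.35 = 1.117
d^0.75 = 40.4^0.75 = 16.02
v^0.4 = 7480^0.4 = 35.45
g^-0.21 = 1.24^-0.21 = 0.9558
D_tc = 0.99 × 1.117 × 16.02 × 35.45 × 0.9558 = 600.3 m
D_f = 1.29 × (600.3)^1.06 = 1137 m
     = 1.137 km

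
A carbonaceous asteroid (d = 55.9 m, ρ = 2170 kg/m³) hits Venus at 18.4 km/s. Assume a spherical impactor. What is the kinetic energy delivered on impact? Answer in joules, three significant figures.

E ≈ 3.36 × 10^16 J

v = 18400 m/s.
Mass m = (π/6) ρ d³ = (π/6) × 2170 × (55.9)³ = 1.985 × 10^8 kg
E = ½ m v² = 0.5 × 1.985 × 10^8 × (18400)² = 3.360 × 10^16 J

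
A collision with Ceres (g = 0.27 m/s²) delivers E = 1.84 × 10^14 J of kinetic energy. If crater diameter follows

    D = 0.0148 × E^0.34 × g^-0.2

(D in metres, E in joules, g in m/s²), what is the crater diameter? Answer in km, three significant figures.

E^0.34 = (1.84 × 10^14)^0.34 = 7.080 × 10^4
g^-0.2 = 0.27^-0.2 = 1.299
D = 0.0148 × 7.080 × 10^4 × 1.299 = 1361 m
   = 1.361 km

D ≈ 1.36 km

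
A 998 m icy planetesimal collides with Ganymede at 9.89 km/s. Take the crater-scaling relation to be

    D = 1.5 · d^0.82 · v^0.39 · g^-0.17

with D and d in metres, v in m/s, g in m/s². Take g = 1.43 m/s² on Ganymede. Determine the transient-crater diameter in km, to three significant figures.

In SI units: v = 9890 m/s.
d^0.82 = 998^0.82 = 287.9
v^0.39 = 9890^0.39 = 36.15
g^-0.17 = 1.43^-0.17 = 0.9410
D = 1.5 × 287.9 × 36.15 × 0.9410 = 14690 m
   = 14.69 km

D ≈ 14.7 km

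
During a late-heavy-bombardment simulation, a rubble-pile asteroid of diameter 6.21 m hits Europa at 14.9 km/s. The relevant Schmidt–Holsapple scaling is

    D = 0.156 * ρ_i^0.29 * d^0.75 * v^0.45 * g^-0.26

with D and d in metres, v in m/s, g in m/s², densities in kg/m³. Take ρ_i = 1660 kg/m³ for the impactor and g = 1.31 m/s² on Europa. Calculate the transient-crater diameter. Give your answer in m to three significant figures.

In SI units: v = 14900 m/s.
ρ_i^0.29 = 1660^0.29 = 8.587
d^0.75 = 6.21^0.75 = 3.934
v^0.45 = 14900^0.45 = 75.50
g^-0.26 = 1.31^-0.26 = 0.9322
D = 0.156 × 8.587 × 3.934 × 75.50 × 0.9322 = 370.9 m

D ≈ 371 m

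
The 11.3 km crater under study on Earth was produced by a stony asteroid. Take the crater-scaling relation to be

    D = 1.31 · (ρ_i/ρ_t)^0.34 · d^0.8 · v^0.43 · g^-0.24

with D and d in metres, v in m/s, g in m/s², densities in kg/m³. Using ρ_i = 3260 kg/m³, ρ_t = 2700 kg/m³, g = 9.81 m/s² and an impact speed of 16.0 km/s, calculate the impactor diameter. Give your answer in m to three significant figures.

d ≈ 837 m

Rearranging for d: d = [D / (1.31 · (3260/2700)^0.34 · 16000^0.43 · 9.81^-0.24)]^(1/0.8).
D = 11300 m.
(3260/2700)^0.34 = 1.066
16000^0.43 = 64.23
9.81^-0.24 = 0.5781
Denominator = 1.31 × 1.066 × 64.23 × 0.5781 = 51.85
D / 51.85 = 11300 / 51.85 = 217.9
d = 217.9^(1/0.8) = 217.9^1.25 = 837.2 m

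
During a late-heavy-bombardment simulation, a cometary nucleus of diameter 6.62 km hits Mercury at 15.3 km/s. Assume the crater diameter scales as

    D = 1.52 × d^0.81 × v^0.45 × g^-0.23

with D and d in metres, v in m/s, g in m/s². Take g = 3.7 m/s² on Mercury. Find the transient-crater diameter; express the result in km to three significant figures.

In SI units: d = 6620 m, v = 15300 m/s.
d^0.81 = 6620^0.81 = 1244
v^0.45 = 15300^0.45 = 76.40
g^-0.23 = 3.7^-0.23 = 0.7401
D = 1.52 × 1244 × 76.40 × 0.7401 = 1.069 × 10^5 m
   = 106.9 km

D ≈ 107 km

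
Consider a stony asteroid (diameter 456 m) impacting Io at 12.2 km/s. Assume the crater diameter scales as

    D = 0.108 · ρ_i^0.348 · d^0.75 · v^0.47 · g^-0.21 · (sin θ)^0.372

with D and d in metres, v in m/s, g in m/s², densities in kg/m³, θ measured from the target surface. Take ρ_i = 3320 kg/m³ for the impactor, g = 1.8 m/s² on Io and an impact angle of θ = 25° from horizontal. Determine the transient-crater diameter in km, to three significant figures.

D ≈ 9.57 km

In SI units: v = 12200 m/s.
ρ_i^0.348 = 3320^0.348 = 16.80
d^0.75 = 456^0.75 = 98.68
v^0.47 = 12200^0.47 = 83.29
g^-0.21 = 1.8^-0.21 = 0.8839
(sin 25°)^0.372 = 0.4226^0.372 = 0.7258
D = 0.108 × 16.80 × 98.68 × 83.29 × 0.8839 × 0.7258 = 9567 m
   = 9.567 km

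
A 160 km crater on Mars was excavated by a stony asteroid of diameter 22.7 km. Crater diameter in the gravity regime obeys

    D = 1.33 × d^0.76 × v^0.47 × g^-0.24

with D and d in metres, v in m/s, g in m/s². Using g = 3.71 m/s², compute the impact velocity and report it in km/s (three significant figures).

v ≈ 11.4 km/s

Rearranging for v: v = [D / (1.33 · 22700^0.76 · 3.71^-0.24)]^(1/0.47).
D = 160000 m.
22700^0.76 = 2044
3.71^-0.24 = 0.7300
Denominator = 1.33 × 2044 × 0.7300 = 1985
D / 1985 = 160000 / 1985 = 80.60
v = 80.60^(1/0.47) = 80.60^2.1277 = 11379 m/s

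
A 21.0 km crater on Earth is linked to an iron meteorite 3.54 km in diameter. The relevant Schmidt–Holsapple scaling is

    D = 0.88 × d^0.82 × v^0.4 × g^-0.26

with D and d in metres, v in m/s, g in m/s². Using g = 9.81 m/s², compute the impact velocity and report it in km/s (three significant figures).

v ≈ 20.6 km/s

Rearranging for v: v = [D / (0.88 · 3540^0.82 · 9.81^-0.26)]^(1/0.4).
D = 21000 m.
3540^0.82 = 813.2
9.81^-0.26 = 0.5523
Denominator = 0.88 × 813.2 × 0.5523 = 395.2
D / 395.2 = 21000 / 395.2 = 53.14
v = 53.14^(1/0.4) = 53.14^2.5 = 20585 m/s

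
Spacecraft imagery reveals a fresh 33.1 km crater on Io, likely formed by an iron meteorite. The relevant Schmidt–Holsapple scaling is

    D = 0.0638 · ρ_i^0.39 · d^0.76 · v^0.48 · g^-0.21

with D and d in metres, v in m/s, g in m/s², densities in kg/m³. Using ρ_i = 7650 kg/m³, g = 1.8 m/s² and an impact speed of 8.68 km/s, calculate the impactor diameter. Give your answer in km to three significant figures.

Rearranging for d: d = [D / (0.0638 · 7650^0.39 · 8680^0.48 · 1.8^-0.21)]^(1/0.76).
D = 33100 m.
7650^0.39 = 32.71
8680^0.48 = 77.71
1.8^-0.21 = 0.8839
Denominator = 0.0638 × 32.71 × 77.71 × 0.8839 = 143.3
D / 143.3 = 33100 / 143.3 = 231.0
d = 231.0^(1/0.76) = 231.0^1.3158 = 1288 m

d ≈ 1.29 km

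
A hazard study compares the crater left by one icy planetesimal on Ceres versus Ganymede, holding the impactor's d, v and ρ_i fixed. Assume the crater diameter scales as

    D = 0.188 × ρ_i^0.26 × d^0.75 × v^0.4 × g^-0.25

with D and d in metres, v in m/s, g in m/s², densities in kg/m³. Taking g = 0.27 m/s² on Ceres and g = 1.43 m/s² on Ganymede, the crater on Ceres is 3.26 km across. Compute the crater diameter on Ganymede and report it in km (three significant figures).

D ≈ 2.15 km

All impactor-dependent factors cancel in the ratio, leaving D_Ganymede/D_Ceres = (g_Ganymede/g_Ceres)^-0.25.
(1.43/0.27)^-0.25 = 5.296^-0.25 = 0.6592
D_Ganymede = 0.6592 × 3.26 km = 2.15 km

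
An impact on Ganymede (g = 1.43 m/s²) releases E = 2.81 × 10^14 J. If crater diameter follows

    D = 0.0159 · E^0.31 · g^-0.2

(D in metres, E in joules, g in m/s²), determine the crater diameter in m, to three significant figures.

D ≈ 446 m

E^0.31 = (2.81 × 10^14)^0.31 = 3.014 × 10^4
g^-0.2 = 1.43^-0.2 = 0.9310
D = 0.0159 × 3.014 × 10^4 × 0.9310 = 446.2 m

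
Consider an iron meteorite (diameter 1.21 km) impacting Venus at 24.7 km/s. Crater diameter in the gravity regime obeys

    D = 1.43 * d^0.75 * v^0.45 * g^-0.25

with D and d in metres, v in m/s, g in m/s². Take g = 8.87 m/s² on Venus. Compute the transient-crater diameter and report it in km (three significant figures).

D ≈ 16.1 km

In SI units: d = 1210 m, v = 24700 m/s.
d^0.75 = 1210^0.75 = 205.2
v^0.45 = 24700^0.45 = 94.78
g^-0.25 = 8.87^-0.25 = 0.5795
D = 1.43 × 205.2 × 94.78 × 0.5795 = 16117 m
   = 16.12 km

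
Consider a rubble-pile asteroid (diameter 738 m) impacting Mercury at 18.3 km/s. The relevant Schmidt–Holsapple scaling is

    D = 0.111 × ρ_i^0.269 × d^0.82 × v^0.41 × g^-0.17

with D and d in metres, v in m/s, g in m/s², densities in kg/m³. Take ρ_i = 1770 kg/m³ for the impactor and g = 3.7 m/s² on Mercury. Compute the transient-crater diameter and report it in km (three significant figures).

D ≈ 8.35 km

In SI units: v = 18300 m/s.
ρ_i^0.269 = 1770^0.269 = 7.477
d^0.82 = 738^0.82 = 224.8
v^0.41 = 18300^0.41 = 55.92
g^-0.17 = 3.7^-0.17 = 0.8006
D = 0.111 × 7.477 × 224.8 × 55.92 × 0.8006 = 8353 m
   = 8.353 km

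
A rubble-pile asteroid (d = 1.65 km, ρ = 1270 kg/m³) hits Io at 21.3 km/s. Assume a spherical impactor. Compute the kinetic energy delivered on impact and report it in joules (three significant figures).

E ≈ 6.78 × 10^20 J

d = 1650 m; v = 21300 m/s.
Mass m = (π/6) ρ d³ = (π/6) × 1270 × (1650)³ = 2.987 × 10^12 kg
E = ½ m v² = 0.5 × 2.987 × 10^12 × (21300)² = 6.776 × 10^20 J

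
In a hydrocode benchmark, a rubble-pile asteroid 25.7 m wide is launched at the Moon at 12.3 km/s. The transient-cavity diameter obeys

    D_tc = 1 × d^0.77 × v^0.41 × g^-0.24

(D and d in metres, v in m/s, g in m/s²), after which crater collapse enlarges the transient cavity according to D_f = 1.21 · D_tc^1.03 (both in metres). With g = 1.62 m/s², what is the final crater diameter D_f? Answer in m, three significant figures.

D_f ≈ 752 m

v = 12300 m/s.
d^0.77 = 25.7^0.77 = 12.18
v^0.41 = 12300^0.41 = 47.52
g^-0.24 = 1.62^-0.24 = 0.8907
D_tc = 1 × 12.18 × 47.52 × 0.8907 = 515.5 m
D_f = 1.21 × (515.5)^1.03 = 752.3 m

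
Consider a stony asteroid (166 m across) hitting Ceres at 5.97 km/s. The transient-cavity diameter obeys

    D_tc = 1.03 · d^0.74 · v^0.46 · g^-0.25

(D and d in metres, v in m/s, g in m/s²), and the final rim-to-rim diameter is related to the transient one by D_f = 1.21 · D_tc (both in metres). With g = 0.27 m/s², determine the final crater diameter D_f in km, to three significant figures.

D_f ≈ 4.15 km

v = 5970 m/s.
d^0.74 = 166^0.74 = 43.94
v^0.46 = 5970^0.46 = 54.57
g^-0.25 = 0.27^-0.25 = 1.387
D_tc = 1.03 × 43.94 × 54.57 × 1.387 = 3426 m
D_f = 1.21 × 3426 = 4145 m
     = 4.145 km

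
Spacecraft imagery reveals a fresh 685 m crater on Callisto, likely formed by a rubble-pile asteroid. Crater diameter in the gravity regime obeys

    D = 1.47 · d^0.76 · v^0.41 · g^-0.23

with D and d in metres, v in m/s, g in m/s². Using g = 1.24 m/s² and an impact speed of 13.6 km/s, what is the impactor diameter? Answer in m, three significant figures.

d ≈ 20.4 m

Rearranging for d: d = [D / (1.47 · 13600^0.41 · 1.24^-0.23)]^(1/0.76).
13600^0.41 = 49.52
1.24^-0.23 = 0.9517
Denominator = 1.47 × 49.52 × 0.9517 = 69.28
D / 69.28 = 685 / 69.28 = 9.887
d = 9.887^(1/0.76) = 9.887^1.3158 = 20.38 m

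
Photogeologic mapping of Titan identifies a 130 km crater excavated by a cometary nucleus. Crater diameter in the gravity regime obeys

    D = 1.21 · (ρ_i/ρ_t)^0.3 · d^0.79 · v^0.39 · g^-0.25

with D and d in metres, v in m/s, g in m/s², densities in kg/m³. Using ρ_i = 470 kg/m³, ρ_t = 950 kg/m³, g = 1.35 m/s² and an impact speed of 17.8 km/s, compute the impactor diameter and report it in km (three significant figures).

Rearranging for d: d = [D / (1.21 · (470/950)^0.3 · 17800^0.39 · 1.35^-0.25)]^(1/0.79).
D = 130000 m.
(470/950)^0.3 = 0.8097
17800^0.39 = 45.46
1.35^-0.25 = 0.9277
Denominator = 1.21 × 0.8097 × 45.46 × 0.9277 = 41.32
D / 41.32 = 130000 / 41.32 = 3146
d = 3146^(1/0.79) = 3146^1.2658 = 26759 m

d ≈ 26.8 km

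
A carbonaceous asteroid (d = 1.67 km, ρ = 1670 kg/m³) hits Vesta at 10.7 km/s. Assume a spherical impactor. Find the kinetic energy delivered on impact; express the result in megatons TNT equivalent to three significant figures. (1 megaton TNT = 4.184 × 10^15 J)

d = 1670 m; v = 10700 m/s.
Mass m = (π/6) ρ d³ = (π/6) × 1670 × (1670)³ = 4.073 × 10^12 kg
E = ½ m v² = 0.5 × 4.073 × 10^12 × (10700)² = 2.332 × 10^20 J
   = 2.332 × 10^20 / 4.184×10^15 = 55736 Mt

E ≈ 55700 Mt TNT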